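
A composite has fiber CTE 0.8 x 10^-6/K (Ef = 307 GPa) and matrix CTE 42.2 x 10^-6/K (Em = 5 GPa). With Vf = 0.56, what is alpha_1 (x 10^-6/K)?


E1 = Ef*Vf + Em*(1-Vf) = 174.12
alpha_1 = (alpha_f*Ef*Vf + alpha_m*Em*(1-Vf))/E1 = 1.32 x 10^-6/K

1.32 x 10^-6/K


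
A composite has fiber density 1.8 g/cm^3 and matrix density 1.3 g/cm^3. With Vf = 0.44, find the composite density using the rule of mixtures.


rho_c = rho_f*Vf + rho_m*(1-Vf) = 1.8*0.44 + 1.3*0.56 = 1.52 g/cm^3

1.52 g/cm^3


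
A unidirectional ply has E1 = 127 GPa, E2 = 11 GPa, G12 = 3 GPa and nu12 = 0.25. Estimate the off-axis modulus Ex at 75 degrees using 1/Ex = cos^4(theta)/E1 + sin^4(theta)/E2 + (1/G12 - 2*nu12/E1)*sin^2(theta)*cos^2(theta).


cos^4(75) = 0.004487, sin^4(75) = 0.870513, sin^2(75)*cos^2(75) = 0.0625
1/G12 - 2*nu12/E1 = 1/3 - 2*0.25/127 = 0.329396 GPa^-1
1/Ex = 0.004487/127 + 0.870513/11 + 0.329396*0.0625 = 0.0997601 GPa^-1
Ex = 10.02 GPa

10.02 GPa


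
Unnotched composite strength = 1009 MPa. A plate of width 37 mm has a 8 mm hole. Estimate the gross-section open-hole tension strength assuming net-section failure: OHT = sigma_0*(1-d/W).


OHT = sigma_0*(1-d/W) = 1009*(1-8/37) = 790.8 MPa

790.8 MPa


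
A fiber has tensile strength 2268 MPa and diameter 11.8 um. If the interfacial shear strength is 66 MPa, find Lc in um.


Lc = sigma_f * d / (2 * tau_i) = 2268 * 11.8 / (2 * 66) = 202.7 um

202.7 um


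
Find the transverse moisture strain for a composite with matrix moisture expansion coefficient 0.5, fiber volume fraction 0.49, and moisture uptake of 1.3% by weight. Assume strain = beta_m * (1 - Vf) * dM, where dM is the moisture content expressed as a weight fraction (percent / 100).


dM = 1.3/100 = 0.013
strain = beta_m * (1-Vf) * dM = 0.5 * 0.51 * 0.013 = 0.003315

0.003315


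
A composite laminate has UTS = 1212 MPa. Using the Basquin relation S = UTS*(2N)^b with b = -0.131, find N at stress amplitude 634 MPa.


N = 0.5 * (S/UTS)^(1/b) = 0.5 * (634/1212)^(1/-0.131) = 70.3337 cycles

70.3337 cycles


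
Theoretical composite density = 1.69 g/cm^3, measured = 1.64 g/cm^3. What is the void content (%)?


Void% = (rho_theo - rho_actual)/rho_theo * 100 = (1.69 - 1.64)/1.69 * 100 = 2.96%

2.96%


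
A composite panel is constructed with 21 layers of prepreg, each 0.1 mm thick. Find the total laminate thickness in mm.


h = n * t_ply = 21 * 0.1 = 2.1 mm

2.1 mm


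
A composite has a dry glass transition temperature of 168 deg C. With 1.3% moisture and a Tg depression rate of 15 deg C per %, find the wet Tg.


Tg_wet = Tg_dry - k*moisture = 168 - 15*1.3 = 148.5 deg C

148.5 deg C


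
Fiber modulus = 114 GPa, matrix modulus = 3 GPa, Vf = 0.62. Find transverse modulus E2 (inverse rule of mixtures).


1/E2 = Vf/Ef + (1-Vf)/Em = 0.62/114 + 0.38/3
E2 = 7.57 GPa

7.57 GPa


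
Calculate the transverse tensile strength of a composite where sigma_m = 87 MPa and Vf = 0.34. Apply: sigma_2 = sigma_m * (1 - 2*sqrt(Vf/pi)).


factor = 1 - 2*sqrt(0.34/pi) = 0.342
sigma_2 = 87 * 0.342 = 29.76 MPa

29.76 MPa


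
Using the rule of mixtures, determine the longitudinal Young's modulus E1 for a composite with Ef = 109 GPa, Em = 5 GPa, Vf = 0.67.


E1 = Ef*Vf + Em*(1-Vf) = 109*0.67 + 5*0.33 = 74.68 GPa

74.68 GPa


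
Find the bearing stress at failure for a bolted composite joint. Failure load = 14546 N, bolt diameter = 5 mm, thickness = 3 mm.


sigma_br = F/(d*h) = 14546/(5*3) = 969.7 MPa

969.7 MPa


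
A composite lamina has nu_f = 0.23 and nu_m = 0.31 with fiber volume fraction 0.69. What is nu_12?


nu_12 = nu_f*Vf + nu_m*(1-Vf) = 0.23*0.69 + 0.31*0.31 = 0.2548

0.2548


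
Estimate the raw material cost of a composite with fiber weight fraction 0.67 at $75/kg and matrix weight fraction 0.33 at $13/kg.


Cost = cost_f*Wf + cost_m*Wm = 75*0.67 + 13*0.33 = $54.54/kg

$54.54/kg


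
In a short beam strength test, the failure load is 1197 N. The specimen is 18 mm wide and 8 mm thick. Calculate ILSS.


ILSS = 3F/(4bh) = 3*1197/(4*18*8) = 6.23 MPa

6.23 MPa


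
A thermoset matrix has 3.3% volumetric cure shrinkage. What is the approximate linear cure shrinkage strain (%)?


Linear shrinkage ≈ vol_shrink/3 = 3.3/3 = 1.1%

1.1%


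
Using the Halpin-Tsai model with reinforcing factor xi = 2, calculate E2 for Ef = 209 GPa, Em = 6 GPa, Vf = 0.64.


eta = (Ef/Em - 1)/(Ef/Em + xi) = (34.8333 - 1)/(34.8333 + 2) = 0.9186
E2 = Em*(1+xi*eta*Vf)/(1-eta*Vf) = 31.68 GPa

31.68 GPa


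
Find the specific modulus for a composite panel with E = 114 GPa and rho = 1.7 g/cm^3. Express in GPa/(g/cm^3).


Specific stiffness = E/rho = 114/1.7 = 67.1 GPa/(g/cm^3)

67.1 GPa/(g/cm^3)


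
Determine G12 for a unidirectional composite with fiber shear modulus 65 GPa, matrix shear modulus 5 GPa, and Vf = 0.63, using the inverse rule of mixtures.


1/G12 = Vf/Gf + (1-Vf)/Gm = 0.63/65 + 0.37/5
G12 = 11.95 GPa

11.95 GPa


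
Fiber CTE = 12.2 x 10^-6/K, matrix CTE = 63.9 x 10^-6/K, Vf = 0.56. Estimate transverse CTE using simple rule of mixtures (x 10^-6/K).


alpha_2 = alpha_f*Vf + alpha_m*(1-Vf) = 12.2*0.56 + 63.9*0.44 = 34.9 x 10^-6/K

34.9 x 10^-6/K


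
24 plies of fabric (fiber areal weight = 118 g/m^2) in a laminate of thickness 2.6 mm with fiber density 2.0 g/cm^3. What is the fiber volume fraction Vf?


Vf = n * FAW / (rho_f * h * 1000) = 24 * 118 / (2.0 * 2.6 * 1000) = 0.5446

0.5446


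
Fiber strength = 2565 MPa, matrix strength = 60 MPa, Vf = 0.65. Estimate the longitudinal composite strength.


sigma_1 = sigma_f*Vf + sigma_m*(1-Vf) = 2565*0.65 + 60*0.35 = 1688.3 MPa

1688.3 MPa


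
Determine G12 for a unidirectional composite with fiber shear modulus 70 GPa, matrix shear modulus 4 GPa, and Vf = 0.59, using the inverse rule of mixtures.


1/G12 = Vf/Gf + (1-Vf)/Gm = 0.59/70 + 0.41/4
G12 = 9.01 GPa

9.01 GPa


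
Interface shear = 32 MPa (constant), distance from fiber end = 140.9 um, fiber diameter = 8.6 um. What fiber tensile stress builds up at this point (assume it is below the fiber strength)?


Force balance: sigma_f * (pi*d^2/4) = tau * (pi*d) * x  ->  sigma_f = 4 * tau * x / d
sigma_f = 4 * 32 * 140.9 / 8.6 = 2097.1 MPa

2097.1 MPa


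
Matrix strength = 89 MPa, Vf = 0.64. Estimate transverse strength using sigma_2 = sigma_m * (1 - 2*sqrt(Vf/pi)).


factor = 1 - 2*sqrt(0.64/pi) = 0.0973
sigma_2 = 89 * 0.0973 = 8.66 MPa

8.66 MPa


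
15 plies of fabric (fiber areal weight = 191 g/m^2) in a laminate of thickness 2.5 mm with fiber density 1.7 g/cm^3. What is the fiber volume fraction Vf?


Vf = n * FAW / (rho_f * h * 1000) = 15 * 191 / (1.7 * 2.5 * 1000) = 0.6741

0.6741


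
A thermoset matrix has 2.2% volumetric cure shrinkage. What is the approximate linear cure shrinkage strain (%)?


Linear shrinkage ≈ vol_shrink/3 = 2.2/3 = 0.733%

0.733%


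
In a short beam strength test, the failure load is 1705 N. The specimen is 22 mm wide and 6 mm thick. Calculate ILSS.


ILSS = 3F/(4bh) = 3*1705/(4*22*6) = 9.69 MPa

9.69 MPa


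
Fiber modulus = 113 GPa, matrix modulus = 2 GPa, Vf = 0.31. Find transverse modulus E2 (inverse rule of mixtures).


1/E2 = Vf/Ef + (1-Vf)/Em = 0.31/113 + 0.69/2
E2 = 2.88 GPa

2.88 GPa


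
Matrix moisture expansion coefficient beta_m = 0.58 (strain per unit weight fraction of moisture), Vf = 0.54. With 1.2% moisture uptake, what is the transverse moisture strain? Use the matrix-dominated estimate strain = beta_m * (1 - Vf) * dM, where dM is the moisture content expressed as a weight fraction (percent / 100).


dM = 1.2/100 = 0.012
strain = beta_m * (1-Vf) * dM = 0.58 * 0.46 * 0.012 = 0.0032016

0.0032016


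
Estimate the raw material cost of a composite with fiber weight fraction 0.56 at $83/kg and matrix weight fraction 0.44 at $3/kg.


Cost = cost_f*Wf + cost_m*Wm = 83*0.56 + 3*0.44 = $47.8/kg

$47.8/kg


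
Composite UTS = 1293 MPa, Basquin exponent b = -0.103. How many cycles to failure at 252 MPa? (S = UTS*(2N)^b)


N = 0.5 * (S/UTS)^(1/b) = 0.5 * (252/1293)^(1/-0.103) = 3.9273e+06 cycles

3.9273e+06 cycles


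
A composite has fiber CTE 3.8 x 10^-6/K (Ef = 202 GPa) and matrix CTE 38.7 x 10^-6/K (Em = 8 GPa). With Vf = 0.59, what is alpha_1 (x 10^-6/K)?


E1 = Ef*Vf + Em*(1-Vf) = 122.46
alpha_1 = (alpha_f*Ef*Vf + alpha_m*Em*(1-Vf))/E1 = 4.73 x 10^-6/K

4.73 x 10^-6/K


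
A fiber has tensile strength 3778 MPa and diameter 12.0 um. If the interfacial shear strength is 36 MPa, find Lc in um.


Lc = sigma_f * d / (2 * tau_i) = 3778 * 12.0 / (2 * 36) = 629.7 um

629.7 um


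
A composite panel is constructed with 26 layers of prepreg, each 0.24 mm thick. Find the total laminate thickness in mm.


h = n * t_ply = 26 * 0.24 = 6.24 mm

6.24 mm


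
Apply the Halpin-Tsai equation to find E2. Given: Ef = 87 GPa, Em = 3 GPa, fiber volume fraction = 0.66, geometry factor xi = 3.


eta = (Ef/Em - 1)/(Ef/Em + xi) = (29.0 - 1)/(29.0 + 3) = 0.875
E2 = Em*(1+xi*eta*Vf)/(1-eta*Vf) = 19.4 GPa

19.4 GPa


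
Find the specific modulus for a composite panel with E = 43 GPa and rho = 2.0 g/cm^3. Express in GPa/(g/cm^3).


Specific stiffness = E/rho = 43/2.0 = 21.5 GPa/(g/cm^3)

21.5 GPa/(g/cm^3)


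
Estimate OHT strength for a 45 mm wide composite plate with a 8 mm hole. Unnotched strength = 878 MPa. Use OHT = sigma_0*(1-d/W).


OHT = sigma_0*(1-d/W) = 878*(1-8/45) = 721.9 MPa

721.9 MPa


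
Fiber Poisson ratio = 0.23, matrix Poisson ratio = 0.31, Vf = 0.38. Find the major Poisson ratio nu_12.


nu_12 = nu_f*Vf + nu_m*(1-Vf) = 0.23*0.38 + 0.31*0.62 = 0.2796

0.2796


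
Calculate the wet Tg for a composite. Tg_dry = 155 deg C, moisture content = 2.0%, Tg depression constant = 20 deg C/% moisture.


Tg_wet = Tg_dry - k*moisture = 155 - 20*2.0 = 115.0 deg C

115.0 deg C


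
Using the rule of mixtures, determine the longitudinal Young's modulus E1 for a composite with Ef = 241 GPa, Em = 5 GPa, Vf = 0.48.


E1 = Ef*Vf + Em*(1-Vf) = 241*0.48 + 5*0.52 = 118.28 GPa

118.28 GPa


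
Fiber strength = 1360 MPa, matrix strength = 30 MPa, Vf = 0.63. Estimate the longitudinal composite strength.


sigma_1 = sigma_f*Vf + sigma_m*(1-Vf) = 1360*0.63 + 30*0.37 = 867.9 MPa

867.9 MPa


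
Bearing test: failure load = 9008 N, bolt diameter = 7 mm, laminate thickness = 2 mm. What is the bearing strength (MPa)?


sigma_br = F/(d*h) = 9008/(7*2) = 643.4 MPa

643.4 MPa


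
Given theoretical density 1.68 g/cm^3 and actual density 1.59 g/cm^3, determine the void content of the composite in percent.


Void% = (rho_theo - rho_actual)/rho_theo * 100 = (1.68 - 1.59)/1.68 * 100 = 5.36%

5.36%


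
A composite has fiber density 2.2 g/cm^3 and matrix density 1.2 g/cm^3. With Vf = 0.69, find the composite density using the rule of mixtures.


rho_c = rho_f*Vf + rho_m*(1-Vf) = 2.2*0.69 + 1.2*0.31 = 1.89 g/cm^3

1.89 g/cm^3


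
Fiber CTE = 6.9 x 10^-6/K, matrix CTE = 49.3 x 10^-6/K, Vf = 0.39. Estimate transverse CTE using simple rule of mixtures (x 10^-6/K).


alpha_2 = alpha_f*Vf + alpha_m*(1-Vf) = 6.9*0.39 + 49.3*0.61 = 32.8 x 10^-6/K

32.8 x 10^-6/K


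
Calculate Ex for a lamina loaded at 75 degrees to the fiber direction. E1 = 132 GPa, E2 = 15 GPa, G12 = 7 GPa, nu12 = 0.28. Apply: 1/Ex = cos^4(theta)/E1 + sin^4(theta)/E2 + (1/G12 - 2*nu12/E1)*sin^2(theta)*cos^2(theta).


cos^4(75) = 0.004487, sin^4(75) = 0.870513, sin^2(75)*cos^2(75) = 0.0625
1/G12 - 2*nu12/E1 = 1/7 - 2*0.28/132 = 0.138615 GPa^-1
1/Ex = 0.004487/132 + 0.870513/15 + 0.138615*0.0625 = 0.0667316 GPa^-1
Ex = 14.99 GPa

14.99 GPa


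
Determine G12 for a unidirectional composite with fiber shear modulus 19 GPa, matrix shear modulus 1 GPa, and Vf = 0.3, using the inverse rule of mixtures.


1/G12 = Vf/Gf + (1-Vf)/Gm = 0.3/19 + 0.7/1
G12 = 1.4 GPa

1.4 GPa


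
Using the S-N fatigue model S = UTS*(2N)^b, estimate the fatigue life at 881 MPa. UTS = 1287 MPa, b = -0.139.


N = 0.5 * (S/UTS)^(1/b) = 0.5 * (881/1287)^(1/-0.139) = 7.6412 cycles

7.6412 cycles


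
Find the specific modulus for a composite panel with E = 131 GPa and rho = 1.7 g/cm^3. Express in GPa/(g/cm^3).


Specific stiffness = E/rho = 131/1.7 = 77.1 GPa/(g/cm^3)

77.1 GPa/(g/cm^3)


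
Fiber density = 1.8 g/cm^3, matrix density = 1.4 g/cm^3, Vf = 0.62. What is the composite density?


rho_c = rho_f*Vf + rho_m*(1-Vf) = 1.8*0.62 + 1.4*0.38 = 1.648 g/cm^3

1.648 g/cm^3


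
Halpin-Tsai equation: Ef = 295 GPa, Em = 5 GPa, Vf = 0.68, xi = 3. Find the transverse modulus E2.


eta = (Ef/Em - 1)/(Ef/Em + xi) = (59.0 - 1)/(59.0 + 3) = 0.9355
E2 = Em*(1+xi*eta*Vf)/(1-eta*Vf) = 39.96 GPa

39.96 GPa


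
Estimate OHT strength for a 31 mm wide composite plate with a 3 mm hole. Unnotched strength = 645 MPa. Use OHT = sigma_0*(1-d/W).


OHT = sigma_0*(1-d/W) = 645*(1-3/31) = 582.6 MPa

582.6 MPa


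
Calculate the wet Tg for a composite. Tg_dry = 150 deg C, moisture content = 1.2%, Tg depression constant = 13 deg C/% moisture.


Tg_wet = Tg_dry - k*moisture = 150 - 13*1.2 = 134.4 deg C

134.4 deg C


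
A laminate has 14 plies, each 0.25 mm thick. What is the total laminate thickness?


h = n * t_ply = 14 * 0.25 = 3.5 mm

3.5 mm


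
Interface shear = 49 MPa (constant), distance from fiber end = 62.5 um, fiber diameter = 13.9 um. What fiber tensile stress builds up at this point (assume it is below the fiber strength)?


Force balance: sigma_f * (pi*d^2/4) = tau * (pi*d) * x  ->  sigma_f = 4 * tau * x / d
sigma_f = 4 * 49 * 62.5 / 13.9 = 881.3 MPa

881.3 MPa


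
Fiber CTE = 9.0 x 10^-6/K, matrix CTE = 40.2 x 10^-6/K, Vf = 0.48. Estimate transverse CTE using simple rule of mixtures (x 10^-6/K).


alpha_2 = alpha_f*Vf + alpha_m*(1-Vf) = 9.0*0.48 + 40.2*0.52 = 25.2 x 10^-6/K

25.2 x 10^-6/K


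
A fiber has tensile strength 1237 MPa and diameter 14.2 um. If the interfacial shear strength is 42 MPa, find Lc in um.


Lc = sigma_f * d / (2 * tau_i) = 1237 * 14.2 / (2 * 42) = 209.1 um

209.1 um


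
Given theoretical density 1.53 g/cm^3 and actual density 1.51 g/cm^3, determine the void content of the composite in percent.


Void% = (rho_theo - rho_actual)/rho_theo * 100 = (1.53 - 1.51)/1.53 * 100 = 1.31%

1.31%


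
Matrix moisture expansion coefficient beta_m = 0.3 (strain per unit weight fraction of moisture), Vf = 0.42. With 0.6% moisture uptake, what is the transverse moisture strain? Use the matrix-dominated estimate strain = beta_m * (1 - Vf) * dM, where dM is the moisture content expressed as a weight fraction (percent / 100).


dM = 0.6/100 = 0.006
strain = beta_m * (1-Vf) * dM = 0.3 * 0.58 * 0.006 = 0.001044

0.001044


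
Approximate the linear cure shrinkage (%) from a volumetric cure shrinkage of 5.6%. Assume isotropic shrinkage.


Linear shrinkage ≈ vol_shrink/3 = 5.6/3 = 1.867%

1.867%


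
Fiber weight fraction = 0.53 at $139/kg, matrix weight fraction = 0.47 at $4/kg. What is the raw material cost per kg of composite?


Cost = cost_f*Wf + cost_m*Wm = 139*0.53 + 4*0.47 = $75.55/kg

$75.55/kg


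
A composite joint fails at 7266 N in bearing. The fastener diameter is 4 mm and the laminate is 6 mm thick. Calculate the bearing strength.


sigma_br = F/(d*h) = 7266/(4*6) = 302.8 MPa

302.8 MPa


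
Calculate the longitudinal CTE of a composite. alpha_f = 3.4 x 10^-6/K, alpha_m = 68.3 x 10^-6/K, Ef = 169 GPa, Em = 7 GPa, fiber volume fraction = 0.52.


E1 = Ef*Vf + Em*(1-Vf) = 91.24
alpha_1 = (alpha_f*Ef*Vf + alpha_m*Em*(1-Vf))/E1 = 5.79 x 10^-6/K

5.79 x 10^-6/K


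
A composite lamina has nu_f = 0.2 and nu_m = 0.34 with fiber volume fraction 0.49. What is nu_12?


nu_12 = nu_f*Vf + nu_m*(1-Vf) = 0.2*0.49 + 0.34*0.51 = 0.2714

0.2714


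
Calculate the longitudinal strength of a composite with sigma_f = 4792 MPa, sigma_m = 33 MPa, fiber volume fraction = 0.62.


sigma_1 = sigma_f*Vf + sigma_m*(1-Vf) = 4792*0.62 + 33*0.38 = 2983.6 MPa

2983.6 MPa


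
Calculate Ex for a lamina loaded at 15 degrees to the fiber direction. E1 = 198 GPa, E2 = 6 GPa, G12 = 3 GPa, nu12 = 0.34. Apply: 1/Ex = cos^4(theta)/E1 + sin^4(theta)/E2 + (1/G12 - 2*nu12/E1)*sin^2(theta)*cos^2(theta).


cos^4(15) = 0.870513, sin^4(15) = 0.004487, sin^2(15)*cos^2(15) = 0.0625
1/G12 - 2*nu12/E1 = 1/3 - 2*0.34/198 = 0.329899 GPa^-1
1/Ex = 0.870513/198 + 0.004487/6 + 0.329899*0.0625 = 0.0257631 GPa^-1
Ex = 38.82 GPa

38.82 GPa


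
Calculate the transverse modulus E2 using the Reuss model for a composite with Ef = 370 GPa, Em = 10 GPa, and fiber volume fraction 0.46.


1/E2 = Vf/Ef + (1-Vf)/Em = 0.46/370 + 0.54/10
E2 = 18.1 GPa

18.1 GPa


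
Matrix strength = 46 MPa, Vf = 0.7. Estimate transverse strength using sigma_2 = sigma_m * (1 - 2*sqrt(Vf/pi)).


factor = 1 - 2*sqrt(0.7/pi) = 0.0559
sigma_2 = 46 * 0.0559 = 2.57 MPa

2.57 MPa


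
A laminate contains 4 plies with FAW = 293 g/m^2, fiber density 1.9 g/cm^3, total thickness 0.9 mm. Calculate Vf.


Vf = n * FAW / (rho_f * h * 1000) = 4 * 293 / (1.9 * 0.9 * 1000) = 0.6854

0.6854


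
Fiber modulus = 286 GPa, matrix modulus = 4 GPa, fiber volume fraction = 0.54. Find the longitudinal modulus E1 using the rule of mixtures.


E1 = Ef*Vf + Em*(1-Vf) = 286*0.54 + 4*0.46 = 156.28 GPa

156.28 GPa


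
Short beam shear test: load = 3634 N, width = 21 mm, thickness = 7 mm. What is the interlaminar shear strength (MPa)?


ILSS = 3F/(4bh) = 3*3634/(4*21*7) = 18.54 MPa

18.54 MPa


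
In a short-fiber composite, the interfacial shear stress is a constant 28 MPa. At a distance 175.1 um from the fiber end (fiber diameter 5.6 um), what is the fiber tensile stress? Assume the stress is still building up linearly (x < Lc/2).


Force balance: sigma_f * (pi*d^2/4) = tau * (pi*d) * x  ->  sigma_f = 4 * tau * x / d
sigma_f = 4 * 28 * 175.1 / 5.6 = 3502.0 MPa

3502.0 MPa


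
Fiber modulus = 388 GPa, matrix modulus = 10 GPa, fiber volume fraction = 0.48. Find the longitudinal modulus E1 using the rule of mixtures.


E1 = Ef*Vf + Em*(1-Vf) = 388*0.48 + 10*0.52 = 191.44 GPa

191.44 GPa


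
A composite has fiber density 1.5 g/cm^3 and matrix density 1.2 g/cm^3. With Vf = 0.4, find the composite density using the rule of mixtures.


rho_c = rho_f*Vf + rho_m*(1-Vf) = 1.5*0.4 + 1.2*0.6 = 1.32 g/cm^3

1.32 g/cm^3


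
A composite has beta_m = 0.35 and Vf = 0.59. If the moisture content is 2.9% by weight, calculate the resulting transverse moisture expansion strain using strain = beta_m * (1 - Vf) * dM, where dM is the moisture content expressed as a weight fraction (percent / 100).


dM = 2.9/100 = 0.029
strain = beta_m * (1-Vf) * dM = 0.35 * 0.41 * 0.029 = 0.0041615

0.0041615


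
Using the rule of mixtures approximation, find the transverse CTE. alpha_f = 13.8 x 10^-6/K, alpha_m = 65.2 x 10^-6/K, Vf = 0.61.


alpha_2 = alpha_f*Vf + alpha_m*(1-Vf) = 13.8*0.61 + 65.2*0.39 = 33.8 x 10^-6/K

33.8 x 10^-6/K


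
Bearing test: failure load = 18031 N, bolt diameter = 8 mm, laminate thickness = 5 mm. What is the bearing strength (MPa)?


sigma_br = F/(d*h) = 18031/(8*5) = 450.8 MPa

450.8 MPa


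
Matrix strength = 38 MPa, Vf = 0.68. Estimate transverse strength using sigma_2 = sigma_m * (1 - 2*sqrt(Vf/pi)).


factor = 1 - 2*sqrt(0.68/pi) = 0.0695
sigma_2 = 38 * 0.0695 = 2.64 MPa

2.64 MPa


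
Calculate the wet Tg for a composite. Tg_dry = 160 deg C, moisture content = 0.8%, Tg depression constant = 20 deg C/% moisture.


Tg_wet = Tg_dry - k*moisture = 160 - 20*0.8 = 144.0 deg C

144.0 deg C


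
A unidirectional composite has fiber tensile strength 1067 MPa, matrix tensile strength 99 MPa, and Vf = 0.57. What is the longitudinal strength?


sigma_1 = sigma_f*Vf + sigma_m*(1-Vf) = 1067*0.57 + 99*0.43 = 650.8 MPa

650.8 MPa


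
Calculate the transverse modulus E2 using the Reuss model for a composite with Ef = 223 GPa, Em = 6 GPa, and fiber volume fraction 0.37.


1/E2 = Vf/Ef + (1-Vf)/Em = 0.37/223 + 0.63/6
E2 = 9.38 GPa

9.38 GPa


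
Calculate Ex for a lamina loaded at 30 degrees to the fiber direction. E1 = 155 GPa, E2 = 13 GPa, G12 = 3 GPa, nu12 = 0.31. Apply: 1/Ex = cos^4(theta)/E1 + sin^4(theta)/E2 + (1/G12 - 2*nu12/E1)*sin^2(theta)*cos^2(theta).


cos^4(30) = 0.5625, sin^4(30) = 0.0625, sin^2(30)*cos^2(30) = 0.1875
1/G12 - 2*nu12/E1 = 1/3 - 2*0.31/155 = 0.329333 GPa^-1
1/Ex = 0.5625/155 + 0.0625/13 + 0.329333*0.1875 = 0.0701867 GPa^-1
Ex = 14.25 GPa

14.25 GPa


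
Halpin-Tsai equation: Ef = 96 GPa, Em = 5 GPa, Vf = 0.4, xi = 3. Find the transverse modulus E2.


eta = (Ef/Em - 1)/(Ef/Em + xi) = (19.2 - 1)/(19.2 + 3) = 0.8198
E2 = Em*(1+xi*eta*Vf)/(1-eta*Vf) = 14.76 GPa

14.76 GPa


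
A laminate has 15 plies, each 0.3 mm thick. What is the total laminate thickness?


h = n * t_ply = 15 * 0.3 = 4.5 mm

4.5 mm


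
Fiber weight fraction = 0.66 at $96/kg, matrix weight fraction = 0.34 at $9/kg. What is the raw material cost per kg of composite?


Cost = cost_f*Wf + cost_m*Wm = 96*0.66 + 9*0.34 = $66.42/kg

$66.42/kg


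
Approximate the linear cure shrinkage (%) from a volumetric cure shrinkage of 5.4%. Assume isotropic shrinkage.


Linear shrinkage ≈ vol_shrink/3 = 5.4/3 = 1.8%

1.8%


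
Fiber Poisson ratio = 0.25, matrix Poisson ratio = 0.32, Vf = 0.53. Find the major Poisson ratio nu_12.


nu_12 = nu_f*Vf + nu_m*(1-Vf) = 0.25*0.53 + 0.32*0.47 = 0.2829

0.2829


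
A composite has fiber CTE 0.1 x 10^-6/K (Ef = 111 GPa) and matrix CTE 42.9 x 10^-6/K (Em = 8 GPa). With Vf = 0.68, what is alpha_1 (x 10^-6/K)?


E1 = Ef*Vf + Em*(1-Vf) = 78.04
alpha_1 = (alpha_f*Ef*Vf + alpha_m*Em*(1-Vf))/E1 = 1.5 x 10^-6/K

1.5 x 10^-6/K


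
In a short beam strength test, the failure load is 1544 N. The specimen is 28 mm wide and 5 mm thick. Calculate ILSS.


ILSS = 3F/(4bh) = 3*1544/(4*28*5) = 8.27 MPa

8.27 MPa


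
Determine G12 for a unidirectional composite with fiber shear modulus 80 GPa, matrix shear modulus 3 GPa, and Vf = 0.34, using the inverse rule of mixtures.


1/G12 = Vf/Gf + (1-Vf)/Gm = 0.34/80 + 0.66/3
G12 = 4.46 GPa

4.46 GPa


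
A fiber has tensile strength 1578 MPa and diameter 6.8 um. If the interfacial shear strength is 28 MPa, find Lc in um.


Lc = sigma_f * d / (2 * tau_i) = 1578 * 6.8 / (2 * 28) = 191.6 um

191.6 um


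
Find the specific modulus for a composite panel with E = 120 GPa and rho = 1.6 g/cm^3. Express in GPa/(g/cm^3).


Specific stiffness = E/rho = 120/1.6 = 75.0 GPa/(g/cm^3)

75.0 GPa/(g/cm^3)


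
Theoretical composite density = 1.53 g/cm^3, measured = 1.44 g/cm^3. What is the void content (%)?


Void% = (rho_theo - rho_actual)/rho_theo * 100 = (1.53 - 1.44)/1.53 * 100 = 5.88%

5.88%


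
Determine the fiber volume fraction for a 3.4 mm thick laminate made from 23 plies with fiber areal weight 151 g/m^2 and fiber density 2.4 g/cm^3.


Vf = n * FAW / (rho_f * h * 1000) = 23 * 151 / (2.4 * 3.4 * 1000) = 0.4256

0.4256


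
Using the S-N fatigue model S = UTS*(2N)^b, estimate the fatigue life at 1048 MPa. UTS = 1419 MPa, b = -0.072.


N = 0.5 * (S/UTS)^(1/b) = 0.5 * (1048/1419)^(1/-0.072) = 33.6543 cycles

33.6543 cycles


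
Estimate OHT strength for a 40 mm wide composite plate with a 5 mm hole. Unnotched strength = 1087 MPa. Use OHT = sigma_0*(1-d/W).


OHT = sigma_0*(1-d/W) = 1087*(1-5/40) = 951.1 MPa

951.1 MPa


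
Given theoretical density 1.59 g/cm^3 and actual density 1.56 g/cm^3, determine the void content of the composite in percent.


Void% = (rho_theo - rho_actual)/rho_theo * 100 = (1.59 - 1.56)/1.59 * 100 = 1.89%

1.89%


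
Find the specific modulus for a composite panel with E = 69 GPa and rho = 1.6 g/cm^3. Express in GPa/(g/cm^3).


Specific stiffness = E/rho = 69/1.6 = 43.1 GPa/(g/cm^3)

43.1 GPa/(g/cm^3)


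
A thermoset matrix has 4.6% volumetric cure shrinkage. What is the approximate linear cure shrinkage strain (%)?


Linear shrinkage ≈ vol_shrink/3 = 4.6/3 = 1.533%

1.533%


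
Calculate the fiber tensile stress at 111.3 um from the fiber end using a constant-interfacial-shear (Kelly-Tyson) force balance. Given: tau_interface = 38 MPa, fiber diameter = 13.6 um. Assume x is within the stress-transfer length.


Force balance: sigma_f * (pi*d^2/4) = tau * (pi*d) * x  ->  sigma_f = 4 * tau * x / d
sigma_f = 4 * 38 * 111.3 / 13.6 = 1243.9 MPa

1243.9 MPa


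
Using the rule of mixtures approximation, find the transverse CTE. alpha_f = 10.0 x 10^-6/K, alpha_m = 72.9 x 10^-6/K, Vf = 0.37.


alpha_2 = alpha_f*Vf + alpha_m*(1-Vf) = 10.0*0.37 + 72.9*0.63 = 49.6 x 10^-6/K

49.6 x 10^-6/K


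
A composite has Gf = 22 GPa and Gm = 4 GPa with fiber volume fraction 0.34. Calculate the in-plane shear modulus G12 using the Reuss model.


1/G12 = Vf/Gf + (1-Vf)/Gm = 0.34/22 + 0.66/4
G12 = 5.54 GPa

5.54 GPa


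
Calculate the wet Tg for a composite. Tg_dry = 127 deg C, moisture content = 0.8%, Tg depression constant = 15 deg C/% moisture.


Tg_wet = Tg_dry - k*moisture = 127 - 15*0.8 = 115.0 deg C

115.0 deg C


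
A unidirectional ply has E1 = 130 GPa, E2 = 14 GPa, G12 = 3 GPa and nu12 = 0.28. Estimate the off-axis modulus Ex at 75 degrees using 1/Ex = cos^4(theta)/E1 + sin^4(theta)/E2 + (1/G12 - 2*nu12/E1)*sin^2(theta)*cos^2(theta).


cos^4(75) = 0.004487, sin^4(75) = 0.870513, sin^2(75)*cos^2(75) = 0.0625
1/G12 - 2*nu12/E1 = 1/3 - 2*0.28/130 = 0.329026 GPa^-1
1/Ex = 0.004487/130 + 0.870513/14 + 0.329026*0.0625 = 0.0827781 GPa^-1
Ex = 12.08 GPa

12.08 GPa


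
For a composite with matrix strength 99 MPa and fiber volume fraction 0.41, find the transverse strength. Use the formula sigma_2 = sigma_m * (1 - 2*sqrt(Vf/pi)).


factor = 1 - 2*sqrt(0.41/pi) = 0.2775
sigma_2 = 99 * 0.2775 = 27.47 MPa

27.47 MPa


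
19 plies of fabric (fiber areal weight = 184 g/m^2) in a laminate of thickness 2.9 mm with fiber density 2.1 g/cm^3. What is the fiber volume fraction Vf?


Vf = n * FAW / (rho_f * h * 1000) = 19 * 184 / (2.1 * 2.9 * 1000) = 0.5741

0.5741


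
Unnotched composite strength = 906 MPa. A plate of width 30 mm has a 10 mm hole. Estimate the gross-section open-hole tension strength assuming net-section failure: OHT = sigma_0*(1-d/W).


OHT = sigma_0*(1-d/W) = 906*(1-10/30) = 604.0 MPa

604.0 MPa


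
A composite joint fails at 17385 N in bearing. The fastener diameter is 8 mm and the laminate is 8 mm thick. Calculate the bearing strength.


sigma_br = F/(d*h) = 17385/(8*8) = 271.6 MPa

271.6 MPa


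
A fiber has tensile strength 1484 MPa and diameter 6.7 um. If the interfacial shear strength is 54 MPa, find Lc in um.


Lc = sigma_f * d / (2 * tau_i) = 1484 * 6.7 / (2 * 54) = 92.1 um

92.1 um


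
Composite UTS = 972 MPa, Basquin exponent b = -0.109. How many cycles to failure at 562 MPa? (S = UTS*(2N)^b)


N = 0.5 * (S/UTS)^(1/b) = 0.5 * (562/972)^(1/-0.109) = 76.1752 cycles

76.1752 cycles


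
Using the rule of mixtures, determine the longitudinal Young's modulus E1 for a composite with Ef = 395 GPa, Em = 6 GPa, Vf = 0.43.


E1 = Ef*Vf + Em*(1-Vf) = 395*0.43 + 6*0.57 = 173.27 GPa

173.27 GPa


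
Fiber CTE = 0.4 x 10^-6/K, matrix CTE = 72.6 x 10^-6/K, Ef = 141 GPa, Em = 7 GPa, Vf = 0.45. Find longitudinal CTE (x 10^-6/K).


E1 = Ef*Vf + Em*(1-Vf) = 67.3
alpha_1 = (alpha_f*Ef*Vf + alpha_m*Em*(1-Vf))/E1 = 4.53 x 10^-6/K

4.53 x 10^-6/K


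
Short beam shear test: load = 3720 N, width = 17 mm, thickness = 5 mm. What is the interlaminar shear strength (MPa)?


ILSS = 3F/(4bh) = 3*3720/(4*17*5) = 32.82 MPa

32.82 MPa


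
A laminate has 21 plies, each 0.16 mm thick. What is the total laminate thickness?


h = n * t_ply = 21 * 0.16 = 3.36 mm

3.36 mm


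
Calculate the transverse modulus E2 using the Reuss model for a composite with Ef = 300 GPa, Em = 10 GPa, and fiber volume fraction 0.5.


1/E2 = Vf/Ef + (1-Vf)/Em = 0.5/300 + 0.5/10
E2 = 19.35 GPa

19.35 GPa


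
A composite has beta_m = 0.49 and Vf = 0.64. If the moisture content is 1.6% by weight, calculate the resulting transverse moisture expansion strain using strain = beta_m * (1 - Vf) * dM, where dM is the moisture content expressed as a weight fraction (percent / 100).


dM = 1.6/100 = 0.016
strain = beta_m * (1-Vf) * dM = 0.49 * 0.36 * 0.016 = 0.0028224

0.0028224


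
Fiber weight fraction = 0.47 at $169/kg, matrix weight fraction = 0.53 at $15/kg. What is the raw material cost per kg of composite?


Cost = cost_f*Wf + cost_m*Wm = 169*0.47 + 15*0.53 = $87.38/kg

$87.38/kg


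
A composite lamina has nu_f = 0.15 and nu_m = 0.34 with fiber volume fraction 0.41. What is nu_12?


nu_12 = nu_f*Vf + nu_m*(1-Vf) = 0.15*0.41 + 0.34*0.59 = 0.2621

0.2621


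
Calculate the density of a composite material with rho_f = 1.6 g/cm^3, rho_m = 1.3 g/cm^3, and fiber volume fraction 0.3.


rho_c = rho_f*Vf + rho_m*(1-Vf) = 1.6*0.3 + 1.3*0.7 = 1.39 g/cm^3

1.39 g/cm^3


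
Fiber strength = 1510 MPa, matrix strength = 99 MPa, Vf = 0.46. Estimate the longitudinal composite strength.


sigma_1 = sigma_f*Vf + sigma_m*(1-Vf) = 1510*0.46 + 99*0.54 = 748.1 MPa

748.1 MPa


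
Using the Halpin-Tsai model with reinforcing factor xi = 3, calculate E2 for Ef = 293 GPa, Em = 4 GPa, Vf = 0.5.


eta = (Ef/Em - 1)/(Ef/Em + xi) = (73.25 - 1)/(73.25 + 3) = 0.9475
E2 = Em*(1+xi*eta*Vf)/(1-eta*Vf) = 18.4 GPa

18.4 GPa


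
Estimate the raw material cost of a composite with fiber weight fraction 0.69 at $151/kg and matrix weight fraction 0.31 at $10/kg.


Cost = cost_f*Wf + cost_m*Wm = 151*0.69 + 10*0.31 = $107.29/kg

$107.29/kg


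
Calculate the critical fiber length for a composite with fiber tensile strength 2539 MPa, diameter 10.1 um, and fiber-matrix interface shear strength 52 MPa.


Lc = sigma_f * d / (2 * tau_i) = 2539 * 10.1 / (2 * 52) = 246.6 um

246.6 um


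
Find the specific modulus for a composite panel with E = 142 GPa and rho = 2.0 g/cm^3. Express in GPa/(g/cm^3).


Specific stiffness = E/rho = 142/2.0 = 71.0 GPa/(g/cm^3)

71.0 GPa/(g/cm^3)


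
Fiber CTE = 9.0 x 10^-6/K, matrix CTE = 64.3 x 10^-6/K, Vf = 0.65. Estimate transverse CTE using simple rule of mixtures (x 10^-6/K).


alpha_2 = alpha_f*Vf + alpha_m*(1-Vf) = 9.0*0.65 + 64.3*0.35 = 28.4 x 10^-6/K

28.4 x 10^-6/K


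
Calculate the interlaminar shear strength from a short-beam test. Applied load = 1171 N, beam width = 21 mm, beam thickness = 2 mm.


ILSS = 3F/(4bh) = 3*1171/(4*21*2) = 20.91 MPa

20.91 MPa


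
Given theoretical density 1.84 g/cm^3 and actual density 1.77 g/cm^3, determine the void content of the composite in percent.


Void% = (rho_theo - rho_actual)/rho_theo * 100 = (1.84 - 1.77)/1.84 * 100 = 3.8%

3.8%


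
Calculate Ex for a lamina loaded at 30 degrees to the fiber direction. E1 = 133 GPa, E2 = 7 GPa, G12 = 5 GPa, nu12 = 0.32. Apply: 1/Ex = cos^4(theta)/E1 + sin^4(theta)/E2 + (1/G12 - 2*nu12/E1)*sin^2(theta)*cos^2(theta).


cos^4(30) = 0.5625, sin^4(30) = 0.0625, sin^2(30)*cos^2(30) = 0.1875
1/G12 - 2*nu12/E1 = 1/5 - 2*0.32/133 = 0.195188 GPa^-1
1/Ex = 0.5625/133 + 0.0625/7 + 0.195188*0.1875 = 0.0497556 GPa^-1
Ex = 20.1 GPa

20.1 GPa


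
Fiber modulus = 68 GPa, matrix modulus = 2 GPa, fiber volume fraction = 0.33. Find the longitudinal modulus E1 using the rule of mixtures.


E1 = Ef*Vf + Em*(1-Vf) = 68*0.33 + 2*0.67 = 23.78 GPa

23.78 GPa


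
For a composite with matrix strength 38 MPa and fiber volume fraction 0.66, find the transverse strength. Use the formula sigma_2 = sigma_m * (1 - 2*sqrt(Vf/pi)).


factor = 1 - 2*sqrt(0.66/pi) = 0.0833
sigma_2 = 38 * 0.0833 = 3.17 MPa

3.17 MPa


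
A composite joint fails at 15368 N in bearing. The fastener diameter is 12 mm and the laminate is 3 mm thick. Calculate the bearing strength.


sigma_br = F/(d*h) = 15368/(12*3) = 426.9 MPa

426.9 MPa


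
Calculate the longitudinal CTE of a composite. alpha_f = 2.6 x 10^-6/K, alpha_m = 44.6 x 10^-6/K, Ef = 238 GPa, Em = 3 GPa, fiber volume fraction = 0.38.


E1 = Ef*Vf + Em*(1-Vf) = 92.3
alpha_1 = (alpha_f*Ef*Vf + alpha_m*Em*(1-Vf))/E1 = 3.45 x 10^-6/K

3.45 x 10^-6/K


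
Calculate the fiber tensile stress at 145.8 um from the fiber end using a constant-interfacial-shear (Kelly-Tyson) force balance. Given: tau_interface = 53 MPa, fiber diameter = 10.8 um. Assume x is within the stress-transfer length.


Force balance: sigma_f * (pi*d^2/4) = tau * (pi*d) * x  ->  sigma_f = 4 * tau * x / d
sigma_f = 4 * 53 * 145.8 / 10.8 = 2862.0 MPa

2862.0 MPa


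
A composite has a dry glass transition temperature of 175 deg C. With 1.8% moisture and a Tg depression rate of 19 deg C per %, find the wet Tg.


Tg_wet = Tg_dry - k*moisture = 175 - 19*1.8 = 140.8 deg C

140.8 deg C


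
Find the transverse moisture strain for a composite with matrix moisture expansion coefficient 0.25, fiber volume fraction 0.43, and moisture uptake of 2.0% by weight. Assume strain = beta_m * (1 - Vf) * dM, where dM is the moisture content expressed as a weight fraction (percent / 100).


dM = 2.0/100 = 0.02
strain = beta_m * (1-Vf) * dM = 0.25 * 0.57 * 0.02 = 0.00285

0.00285


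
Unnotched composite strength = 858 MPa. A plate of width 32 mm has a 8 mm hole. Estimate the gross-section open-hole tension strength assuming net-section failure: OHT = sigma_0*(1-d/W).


OHT = sigma_0*(1-d/W) = 858*(1-8/32) = 643.5 MPa

643.5 MPa


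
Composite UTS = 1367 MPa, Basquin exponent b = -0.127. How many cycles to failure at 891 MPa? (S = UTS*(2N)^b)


N = 0.5 * (S/UTS)^(1/b) = 0.5 * (891/1367)^(1/-0.127) = 14.5438 cycles

14.5438 cycles


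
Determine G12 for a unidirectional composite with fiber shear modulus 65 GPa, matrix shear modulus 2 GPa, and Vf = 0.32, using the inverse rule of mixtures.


1/G12 = Vf/Gf + (1-Vf)/Gm = 0.32/65 + 0.68/2
G12 = 2.9 GPa

2.9 GPa


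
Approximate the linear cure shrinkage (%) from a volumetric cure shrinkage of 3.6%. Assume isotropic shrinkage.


Linear shrinkage ≈ vol_shrink/3 = 3.6/3 = 1.2%

1.2%


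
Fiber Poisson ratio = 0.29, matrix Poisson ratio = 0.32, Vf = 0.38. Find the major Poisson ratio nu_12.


nu_12 = nu_f*Vf + nu_m*(1-Vf) = 0.29*0.38 + 0.32*0.62 = 0.3086

0.3086


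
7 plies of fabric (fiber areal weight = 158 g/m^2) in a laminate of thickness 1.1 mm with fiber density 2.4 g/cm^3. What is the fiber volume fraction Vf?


Vf = n * FAW / (rho_f * h * 1000) = 7 * 158 / (2.4 * 1.1 * 1000) = 0.4189

0.4189


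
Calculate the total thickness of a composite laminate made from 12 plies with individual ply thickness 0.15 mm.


h = n * t_ply = 12 * 0.15 = 1.8 mm

1.8 mm


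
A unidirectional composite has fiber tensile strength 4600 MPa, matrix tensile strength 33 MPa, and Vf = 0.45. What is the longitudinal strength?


sigma_1 = sigma_f*Vf + sigma_m*(1-Vf) = 4600*0.45 + 33*0.55 = 2088.2 MPa

2088.2 MPa


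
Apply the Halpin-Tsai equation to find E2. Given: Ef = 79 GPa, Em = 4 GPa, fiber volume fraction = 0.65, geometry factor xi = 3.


eta = (Ef/Em - 1)/(Ef/Em + xi) = (19.75 - 1)/(19.75 + 3) = 0.8242
E2 = Em*(1+xi*eta*Vf)/(1-eta*Vf) = 22.46 GPa

22.46 GPa


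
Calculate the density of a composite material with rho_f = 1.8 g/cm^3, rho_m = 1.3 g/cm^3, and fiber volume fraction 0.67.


rho_c = rho_f*Vf + rho_m*(1-Vf) = 1.8*0.67 + 1.3*0.33 = 1.635 g/cm^3

1.635 g/cm^3


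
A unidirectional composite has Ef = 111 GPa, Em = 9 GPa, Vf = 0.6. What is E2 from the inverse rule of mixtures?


1/E2 = Vf/Ef + (1-Vf)/Em = 0.6/111 + 0.4/9
E2 = 20.06 GPa

20.06 GPa


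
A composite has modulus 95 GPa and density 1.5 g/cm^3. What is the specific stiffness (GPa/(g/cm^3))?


Specific stiffness = E/rho = 95/1.5 = 63.3 GPa/(g/cm^3)

63.3 GPa/(g/cm^3)


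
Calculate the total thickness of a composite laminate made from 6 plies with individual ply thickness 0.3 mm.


h = n * t_ply = 6 * 0.3 = 1.8 mm

1.8 mm


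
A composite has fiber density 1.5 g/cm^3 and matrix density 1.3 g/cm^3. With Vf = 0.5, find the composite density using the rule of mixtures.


rho_c = rho_f*Vf + rho_m*(1-Vf) = 1.5*0.5 + 1.3*0.5 = 1.4 g/cm^3

1.4 g/cm^3


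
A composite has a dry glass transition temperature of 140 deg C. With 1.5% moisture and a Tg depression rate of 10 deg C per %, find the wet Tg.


Tg_wet = Tg_dry - k*moisture = 140 - 10*1.5 = 125.0 deg C

125.0 deg C


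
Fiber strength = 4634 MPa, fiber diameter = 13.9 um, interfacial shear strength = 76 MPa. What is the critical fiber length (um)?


Lc = sigma_f * d / (2 * tau_i) = 4634 * 13.9 / (2 * 76) = 423.8 um

423.8 um


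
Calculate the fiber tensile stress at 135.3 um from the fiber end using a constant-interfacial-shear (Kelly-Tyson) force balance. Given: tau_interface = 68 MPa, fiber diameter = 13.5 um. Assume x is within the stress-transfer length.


Force balance: sigma_f * (pi*d^2/4) = tau * (pi*d) * x  ->  sigma_f = 4 * tau * x / d
sigma_f = 4 * 68 * 135.3 / 13.5 = 2726.0 MPa

2726.0 MPa


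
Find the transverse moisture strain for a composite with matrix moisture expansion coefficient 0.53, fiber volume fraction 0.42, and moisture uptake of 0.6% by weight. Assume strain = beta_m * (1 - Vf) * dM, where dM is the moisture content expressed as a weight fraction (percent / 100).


dM = 0.6/100 = 0.006
strain = beta_m * (1-Vf) * dM = 0.53 * 0.58 * 0.006 = 0.0018444

0.0018444


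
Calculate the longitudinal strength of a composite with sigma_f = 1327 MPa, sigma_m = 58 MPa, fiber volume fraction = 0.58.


sigma_1 = sigma_f*Vf + sigma_m*(1-Vf) = 1327*0.58 + 58*0.42 = 794.0 MPa

794.0 MPa


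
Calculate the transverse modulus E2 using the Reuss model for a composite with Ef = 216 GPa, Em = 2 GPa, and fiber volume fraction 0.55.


1/E2 = Vf/Ef + (1-Vf)/Em = 0.55/216 + 0.45/2
E2 = 4.39 GPa

4.39 GPa


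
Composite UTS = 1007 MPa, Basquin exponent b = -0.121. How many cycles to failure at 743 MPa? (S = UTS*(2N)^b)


N = 0.5 * (S/UTS)^(1/b) = 0.5 * (743/1007)^(1/-0.121) = 6.1690 cycles

6.1690 cycles


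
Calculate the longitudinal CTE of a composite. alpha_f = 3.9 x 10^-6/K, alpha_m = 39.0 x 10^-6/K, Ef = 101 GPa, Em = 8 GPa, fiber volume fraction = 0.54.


E1 = Ef*Vf + Em*(1-Vf) = 58.22
alpha_1 = (alpha_f*Ef*Vf + alpha_m*Em*(1-Vf))/E1 = 6.12 x 10^-6/K

6.12 x 10^-6/K


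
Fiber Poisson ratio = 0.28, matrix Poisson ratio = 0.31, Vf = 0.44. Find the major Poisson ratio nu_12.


nu_12 = nu_f*Vf + nu_m*(1-Vf) = 0.28*0.44 + 0.31*0.56 = 0.2968

0.2968


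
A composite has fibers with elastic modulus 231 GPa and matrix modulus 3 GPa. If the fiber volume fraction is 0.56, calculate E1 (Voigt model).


E1 = Ef*Vf + Em*(1-Vf) = 231*0.56 + 3*0.44 = 130.68 GPa

130.68 GPa


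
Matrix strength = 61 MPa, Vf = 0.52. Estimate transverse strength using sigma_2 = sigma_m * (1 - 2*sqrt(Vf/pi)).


factor = 1 - 2*sqrt(0.52/pi) = 0.1863
sigma_2 = 61 * 0.1863 = 11.37 MPa

11.37 MPa


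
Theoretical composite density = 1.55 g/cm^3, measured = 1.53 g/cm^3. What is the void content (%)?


Void% = (rho_theo - rho_actual)/rho_theo * 100 = (1.55 - 1.53)/1.55 * 100 = 1.29%

1.29%


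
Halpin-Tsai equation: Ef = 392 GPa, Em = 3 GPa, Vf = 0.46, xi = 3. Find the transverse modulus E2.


eta = (Ef/Em - 1)/(Ef/Em + xi) = (130.6667 - 1)/(130.6667 + 3) = 0.9701
E2 = Em*(1+xi*eta*Vf)/(1-eta*Vf) = 12.67 GPa

12.67 GPa


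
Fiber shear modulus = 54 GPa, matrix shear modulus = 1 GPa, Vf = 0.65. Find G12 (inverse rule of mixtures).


1/G12 = Vf/Gf + (1-Vf)/Gm = 0.65/54 + 0.35/1
G12 = 2.76 GPa

2.76 GPa


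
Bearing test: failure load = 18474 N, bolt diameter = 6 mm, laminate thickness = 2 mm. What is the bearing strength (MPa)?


sigma_br = F/(d*h) = 18474/(6*2) = 1539.5 MPa

1539.5 MPa
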